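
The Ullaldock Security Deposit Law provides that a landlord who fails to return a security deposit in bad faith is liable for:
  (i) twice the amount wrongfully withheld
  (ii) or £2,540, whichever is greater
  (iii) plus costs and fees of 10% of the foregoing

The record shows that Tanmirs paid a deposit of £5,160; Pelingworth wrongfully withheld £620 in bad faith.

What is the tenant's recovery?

Doubled: 2 × £620 = £1,240
Minimum £2,540: £1,240 is below the minimum → £2,540
Costs and fees: 10% of £2,540 = £254
Total recovery: £2,540 + £254 = £2,794

£2,794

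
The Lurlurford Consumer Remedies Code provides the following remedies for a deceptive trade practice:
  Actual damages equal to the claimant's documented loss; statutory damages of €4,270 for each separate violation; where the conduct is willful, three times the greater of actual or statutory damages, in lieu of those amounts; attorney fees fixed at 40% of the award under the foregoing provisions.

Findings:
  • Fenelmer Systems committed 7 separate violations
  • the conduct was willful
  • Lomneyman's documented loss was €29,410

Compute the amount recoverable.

€125,538

Statutory damages: 7 × €4,270 = €29,890
Greater of actual damages (€29,410) or statutory damages (€29,890): €29,890
Trebled: 3 × €29,890 = €89,670
Attorney fees: 40% of €89,670 = €35,868
Total recovery: €89,670 + €35,868 = €125,538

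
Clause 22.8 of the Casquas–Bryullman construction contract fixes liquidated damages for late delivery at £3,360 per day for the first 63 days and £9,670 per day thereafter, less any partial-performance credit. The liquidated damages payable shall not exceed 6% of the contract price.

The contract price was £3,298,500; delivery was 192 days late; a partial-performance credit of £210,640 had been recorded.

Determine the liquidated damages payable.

Liquidated damages: £197,910

First 63 days: 63 × £3,360 = £211,680
Remaining days: (192 − 63) × £9,670 = £1,247,430
Accrued per-day damages: £211,680 + £1,247,430 = £1,459,110
Less partial-performance credit: £1,459,110 − £210,640 = £1,248,470
Cap: 6% of £3,298,500 = £197,910
Cap at £197,910: £1,248,470 exceeds the cap → £197,910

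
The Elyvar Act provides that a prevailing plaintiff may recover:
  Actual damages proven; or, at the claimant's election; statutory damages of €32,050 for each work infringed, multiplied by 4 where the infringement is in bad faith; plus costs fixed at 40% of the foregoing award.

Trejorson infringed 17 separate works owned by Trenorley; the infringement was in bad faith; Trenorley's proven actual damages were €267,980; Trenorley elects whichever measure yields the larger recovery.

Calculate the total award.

Statutory damages: 17 × €32,050 = €544,850
Multiplied by 4: 4 × €544,850 = €2,179,400
Greater of actual damages (€267,980) or enhanced statutory damages (€2,179,400): €2,179,400
Costs: 40% of €2,179,400 = €871,760
Award plus costs: €2,179,400 + €871,760 = €3,051,160

Award: €3,051,160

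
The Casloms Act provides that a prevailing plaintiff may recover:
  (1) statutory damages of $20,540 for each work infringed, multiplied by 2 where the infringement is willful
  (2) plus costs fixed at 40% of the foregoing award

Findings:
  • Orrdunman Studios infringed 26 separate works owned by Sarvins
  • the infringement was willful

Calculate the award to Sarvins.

Award: $1,495,312

Statutory damages: 26 × $20,540 = $534,040
Doubled: 2 × $534,040 = $1,068,080
Costs: 40% of $1,068,080 = $427,232
Award plus costs: $1,068,080 + $427,232 = $1,495,312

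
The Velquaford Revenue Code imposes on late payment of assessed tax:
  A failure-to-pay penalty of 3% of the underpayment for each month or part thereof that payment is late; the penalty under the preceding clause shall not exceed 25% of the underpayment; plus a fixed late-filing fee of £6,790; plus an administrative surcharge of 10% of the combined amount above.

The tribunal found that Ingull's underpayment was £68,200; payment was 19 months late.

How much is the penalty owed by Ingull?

£26,224

Accrued rate: 3% × 19 = 57%, capped at 25% → 25%
Failure-to-pay penalty: 25% of £68,200 = £17,050
Penalty before surcharge: £17,050 + £6,790 = £23,840
Administrative surcharge: 10% of £23,840 = £2,384
Total penalty: £23,840 + £2,384 = £26,224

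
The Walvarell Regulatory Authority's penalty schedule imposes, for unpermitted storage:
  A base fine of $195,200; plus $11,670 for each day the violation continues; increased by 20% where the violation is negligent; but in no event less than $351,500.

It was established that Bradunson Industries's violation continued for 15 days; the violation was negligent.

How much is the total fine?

$444,300

Per-day component: 15 × $11,670 = $175,050
Base plus per-day: $195,200 + $175,050 = $370,250
Enhancement: 20% of $370,250 = $74,050
Enhanced fine: $370,250 + $74,050 = $444,300
Minimum $351,500: $444,300 meets the minimum, no increase.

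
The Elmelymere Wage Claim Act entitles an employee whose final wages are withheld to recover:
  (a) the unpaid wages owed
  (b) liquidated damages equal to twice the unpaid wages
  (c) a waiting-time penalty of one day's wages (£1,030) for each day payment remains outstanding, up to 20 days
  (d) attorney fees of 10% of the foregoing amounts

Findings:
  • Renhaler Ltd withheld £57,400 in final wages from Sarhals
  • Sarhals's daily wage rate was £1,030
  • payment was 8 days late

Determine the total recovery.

£198,484

Doubled: 2 × £57,400 = £114,800
Penalty days: min(8, 20) = 8
Waiting-time penalty: 8 × £1,030 = £8,240
Subtotal: £57,400 + £114,800 + £8,240 = £180,440
Attorney fees: 10% of £180,440 = £18,044
Total award: £180,440 + £18,044 = £198,484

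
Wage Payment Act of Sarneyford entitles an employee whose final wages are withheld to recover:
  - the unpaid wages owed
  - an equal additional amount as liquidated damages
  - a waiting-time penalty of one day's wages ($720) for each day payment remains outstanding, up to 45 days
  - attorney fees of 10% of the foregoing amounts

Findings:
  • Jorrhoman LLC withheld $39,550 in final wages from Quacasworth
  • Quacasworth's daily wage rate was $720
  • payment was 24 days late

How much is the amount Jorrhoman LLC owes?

Liquidated damages (equal amount): $39,550
Penalty days: min(24, 45) = 24
Waiting-time penalty: 24 × $720 = $17,280
Subtotal: $39,550 + $39,550 + $17,280 = $96,380
Attorney fees: 10% of $96,380 = $9,638
Total award: $96,380 + $9,638 = $106,018

$106,018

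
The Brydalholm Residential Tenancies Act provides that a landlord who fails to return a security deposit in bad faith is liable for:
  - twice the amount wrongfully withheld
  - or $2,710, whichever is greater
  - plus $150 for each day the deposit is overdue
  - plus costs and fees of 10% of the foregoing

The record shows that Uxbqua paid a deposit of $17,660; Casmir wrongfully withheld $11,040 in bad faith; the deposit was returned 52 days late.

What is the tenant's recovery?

Recovery: $32,868

Doubled: 2 × $11,040 = $22,080
Minimum $2,710: $22,080 meets the minimum, no increase.
Late-return penalty: 52 × $150 = $7,800
Damages plus late penalty: $22,080 + $7,800 = $29,880
Costs and fees: 10% of $29,880 = $2,988
Total recovery: $29,880 + $2,988 = $32,868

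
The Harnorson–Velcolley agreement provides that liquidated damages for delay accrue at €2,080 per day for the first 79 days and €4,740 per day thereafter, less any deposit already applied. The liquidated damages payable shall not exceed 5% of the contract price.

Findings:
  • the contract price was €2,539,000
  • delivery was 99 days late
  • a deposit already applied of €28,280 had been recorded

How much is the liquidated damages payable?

First 79 days: 79 × €2,080 = €164,320
Remaining days: (99 − 79) × €4,740 = €94,800
Accrued per-day damages: €164,320 + €94,800 = €259,120
Less deposit already applied: €259,120 − €28,280 = €230,840
Cap: 5% of €2,539,000 = €126,950
Cap at €126,950: €230,840 exceeds the cap → €126,950

€126,950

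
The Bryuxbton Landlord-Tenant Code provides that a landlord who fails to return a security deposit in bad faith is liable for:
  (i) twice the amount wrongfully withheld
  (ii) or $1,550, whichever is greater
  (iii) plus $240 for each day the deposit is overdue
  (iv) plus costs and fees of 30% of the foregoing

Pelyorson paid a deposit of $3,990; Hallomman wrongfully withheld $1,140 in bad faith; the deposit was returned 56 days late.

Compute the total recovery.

Doubled: 2 × $1,140 = $2,280
Minimum $1,550: $2,280 meets the minimum, no increase.
Late-return penalty: 56 × $240 = $13,440
Damages plus late penalty: $2,280 + $13,440 = $15,720
Costs and fees: 30% of $15,720 = $4,716
Total recovery: $15,720 + $4,716 = $20,436

$20,436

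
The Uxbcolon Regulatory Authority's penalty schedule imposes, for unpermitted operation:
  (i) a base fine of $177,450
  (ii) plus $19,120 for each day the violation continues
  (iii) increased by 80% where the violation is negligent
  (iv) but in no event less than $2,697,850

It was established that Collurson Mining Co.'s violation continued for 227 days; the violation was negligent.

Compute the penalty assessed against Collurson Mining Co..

$8,131,842

Per-day component: 227 × $19,120 = $4,340,240
Base plus per-day: $177,450 + $4,340,240 = $4,517,690
Enhancement: 80% of $4,517,690 = $3,614,152
Enhanced fine: $4,517,690 + $3,614,152 = $8,131,842
Minimum $2,697,850: $8,131,842 meets the minimum, no increase.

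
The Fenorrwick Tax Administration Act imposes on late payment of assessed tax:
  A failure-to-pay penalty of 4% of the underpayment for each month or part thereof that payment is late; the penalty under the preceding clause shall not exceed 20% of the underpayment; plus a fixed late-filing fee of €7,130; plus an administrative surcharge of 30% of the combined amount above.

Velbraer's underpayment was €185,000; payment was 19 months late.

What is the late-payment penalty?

Accrued rate: 4% × 19 = 76%, capped at 20% → 20%
Failure-to-pay penalty: 20% of €185,000 = €37,000
Penalty before surcharge: €37,000 + €7,130 = €44,130
Administrative surcharge: 30% of €44,130 = €13,239
Total penalty: €44,130 + €13,239 = €57,369

€57,369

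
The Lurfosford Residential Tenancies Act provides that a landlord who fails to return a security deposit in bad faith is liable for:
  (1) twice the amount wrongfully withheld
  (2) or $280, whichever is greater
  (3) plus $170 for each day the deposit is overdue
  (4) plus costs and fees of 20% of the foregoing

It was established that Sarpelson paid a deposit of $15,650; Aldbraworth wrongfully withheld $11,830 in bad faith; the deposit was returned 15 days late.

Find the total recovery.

$31,452

Doubled: 2 × $11,830 = $23,660
Minimum $280: $23,660 meets the minimum, no increase.
Late-return penalty: 15 × $170 = $2,550
Damages plus late penalty: $23,660 + $2,550 = $26,210
Costs and fees: 20% of $26,210 = $5,242
Total recovery: $26,210 + $5,242 = $31,452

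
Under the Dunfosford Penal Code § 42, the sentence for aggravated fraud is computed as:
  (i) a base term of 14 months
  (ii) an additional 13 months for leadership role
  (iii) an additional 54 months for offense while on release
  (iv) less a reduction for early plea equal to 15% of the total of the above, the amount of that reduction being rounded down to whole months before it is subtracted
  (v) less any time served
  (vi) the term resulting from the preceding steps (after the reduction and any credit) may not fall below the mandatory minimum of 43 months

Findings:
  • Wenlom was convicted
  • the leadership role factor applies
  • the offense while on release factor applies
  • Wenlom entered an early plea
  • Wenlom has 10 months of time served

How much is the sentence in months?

Leadership role enhancement: +13 months
Offense while on release enhancement: +54 months
Adjusted term: 14 months + 13 months + 54 months = 81 months
Early plea reduction: 15% of 81 months = 12 months (rounded down)
After reduction: 81 − 12 = 69 months
Less time served: 69 months − 10 months = 59 months
Minimum 43 months: 59 months meets the minimum, no increase.

59 months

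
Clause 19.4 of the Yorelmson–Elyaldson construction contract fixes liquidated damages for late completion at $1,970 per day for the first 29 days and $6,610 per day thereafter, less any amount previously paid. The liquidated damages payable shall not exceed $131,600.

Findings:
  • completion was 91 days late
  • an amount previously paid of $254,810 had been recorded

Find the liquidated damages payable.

First 29 days: 29 × $1,970 = $57,130
Remaining days: (91 − 29) × $6,610 = $409,820
Accrued per-day damages: $57,130 + $409,820 = $466,950
Less amount previously paid: $466,950 − $254,810 = $212,140
Cap at $131,600: $212,140 exceeds the cap → $131,600

$131,600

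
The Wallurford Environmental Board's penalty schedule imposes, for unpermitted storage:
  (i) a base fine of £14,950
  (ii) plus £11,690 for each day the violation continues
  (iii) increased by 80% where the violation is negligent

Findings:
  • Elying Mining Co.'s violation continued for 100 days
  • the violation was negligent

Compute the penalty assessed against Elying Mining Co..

£2,131,110

Per-day component: 100 × £11,690 = £1,169,000
Base plus per-day: £14,950 + £1,169,000 = £1,183,950
Enhancement: 80% of £1,183,950 = £947,160
Enhanced fine: £1,183,950 + £947,160 = £2,131,110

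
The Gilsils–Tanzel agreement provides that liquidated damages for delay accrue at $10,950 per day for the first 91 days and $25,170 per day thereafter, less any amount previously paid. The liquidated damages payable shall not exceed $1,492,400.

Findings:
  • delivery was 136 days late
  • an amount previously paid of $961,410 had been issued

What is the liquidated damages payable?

Liquidated damages: $1,167,690

First 91 days: 91 × $10,950 = $996,450
Remaining days: (136 − 91) × $25,170 = $1,132,650
Accrued per-day damages: $996,450 + $1,132,650 = $2,129,100
Less amount previously paid: $2,129,100 − $961,410 = $1,167,690
Cap at $1,492,400: $1,167,690 is within the cap, no reduction.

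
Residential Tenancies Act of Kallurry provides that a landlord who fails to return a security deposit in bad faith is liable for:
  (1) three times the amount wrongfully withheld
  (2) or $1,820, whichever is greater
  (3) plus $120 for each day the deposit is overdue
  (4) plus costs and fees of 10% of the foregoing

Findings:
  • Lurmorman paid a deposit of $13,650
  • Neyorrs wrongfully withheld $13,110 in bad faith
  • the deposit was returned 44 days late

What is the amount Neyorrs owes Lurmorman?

Trebled: 3 × $13,110 = $39,330
Minimum $1,820: $39,330 meets the minimum, no increase.
Late-return penalty: 44 × $120 = $5,280
Damages plus late penalty: $39,330 + $5,280 = $44,610
Costs and fees: 10% of $44,610 = $4,461
Total recovery: $44,610 + $4,461 = $49,071

Recovery: $49,071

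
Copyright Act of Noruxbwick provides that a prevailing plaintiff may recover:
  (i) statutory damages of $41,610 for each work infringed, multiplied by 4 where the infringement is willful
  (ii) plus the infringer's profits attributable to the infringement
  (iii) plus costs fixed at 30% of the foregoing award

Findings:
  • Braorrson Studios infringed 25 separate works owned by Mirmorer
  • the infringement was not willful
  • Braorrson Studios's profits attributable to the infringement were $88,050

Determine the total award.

Statutory damages: 25 × $41,610 = $1,040,250
Infringement not willful: no ×4 enhancement.
Combined award: $1,040,250 + $88,050 = $1,128,300
Costs: 30% of $1,128,300 = $338,490
Award plus costs: $1,128,300 + $338,490 = $1,466,790

Award: $1,466,790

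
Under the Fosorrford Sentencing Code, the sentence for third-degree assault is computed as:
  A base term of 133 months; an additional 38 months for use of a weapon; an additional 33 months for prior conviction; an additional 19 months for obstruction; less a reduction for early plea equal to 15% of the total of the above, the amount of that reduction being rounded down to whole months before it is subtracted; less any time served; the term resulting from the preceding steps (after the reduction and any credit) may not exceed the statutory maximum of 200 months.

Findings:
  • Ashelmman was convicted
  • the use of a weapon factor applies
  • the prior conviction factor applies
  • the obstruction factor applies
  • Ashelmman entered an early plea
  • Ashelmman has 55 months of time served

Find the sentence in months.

135 months

Use of a weapon enhancement: +38 months
Prior conviction enhancement: +33 months
Obstruction enhancement: +19 months
Adjusted term: 133 months + 38 months + 33 months + 19 months = 223 months
Early plea reduction: 15% of 223 months = 33 months (rounded down)
After reduction: 223 − 33 = 190 months
Less time served: 190 months − 55 months = 135 months
Cap at 200 months: 135 months is within the cap, no reduction.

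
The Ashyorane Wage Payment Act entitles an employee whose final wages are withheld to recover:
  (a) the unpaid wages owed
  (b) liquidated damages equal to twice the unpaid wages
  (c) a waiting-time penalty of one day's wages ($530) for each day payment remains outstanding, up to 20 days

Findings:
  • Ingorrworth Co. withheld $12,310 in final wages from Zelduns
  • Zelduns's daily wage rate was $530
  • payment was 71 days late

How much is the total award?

$47,530

Doubled: 2 × $12,310 = $24,620
Penalty days: min(71, 20) = 20
Waiting-time penalty: 20 × $530 = $10,600
Total award: $12,310 + $24,620 + $10,600 = $47,530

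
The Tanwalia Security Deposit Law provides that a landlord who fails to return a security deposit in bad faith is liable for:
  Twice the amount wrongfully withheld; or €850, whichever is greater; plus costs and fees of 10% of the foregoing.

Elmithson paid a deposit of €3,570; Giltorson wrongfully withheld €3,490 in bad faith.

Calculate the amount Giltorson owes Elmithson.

Doubled: 2 × €3,490 = €6,980
Minimum €850: €6,980 meets the minimum, no increase.
Costs and fees: 10% of €6,980 = €698
Total recovery: €6,980 + €698 = €7,678

€7,678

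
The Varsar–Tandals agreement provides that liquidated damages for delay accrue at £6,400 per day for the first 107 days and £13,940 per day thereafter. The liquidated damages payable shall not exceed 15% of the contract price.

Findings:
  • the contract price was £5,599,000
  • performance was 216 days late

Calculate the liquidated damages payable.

£839,850

First 107 days: 107 × £6,400 = £684,800
Remaining days: (216 − 107) × £13,940 = £1,519,460
Accrued per-day damages: £684,800 + £1,519,460 = £2,204,260
Cap: 15% of £5,599,000 = £839,850
Cap at £839,850: £2,204,260 exceeds the cap → £839,850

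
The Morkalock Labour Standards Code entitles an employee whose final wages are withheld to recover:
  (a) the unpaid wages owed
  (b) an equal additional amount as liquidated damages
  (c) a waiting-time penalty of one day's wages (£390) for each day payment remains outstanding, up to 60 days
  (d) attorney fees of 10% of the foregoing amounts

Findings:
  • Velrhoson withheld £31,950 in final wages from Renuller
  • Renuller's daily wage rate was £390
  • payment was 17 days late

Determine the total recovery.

Liquidated damages (equal amount): £31,950
Penalty days: min(17, 60) = 17
Waiting-time penalty: 17 × £390 = £6,630
Subtotal: £31,950 + £31,950 + £6,630 = £70,530
Attorney fees: 10% of £70,530 = £7,053
Total award: £70,530 + £7,053 = £77,583

£77,583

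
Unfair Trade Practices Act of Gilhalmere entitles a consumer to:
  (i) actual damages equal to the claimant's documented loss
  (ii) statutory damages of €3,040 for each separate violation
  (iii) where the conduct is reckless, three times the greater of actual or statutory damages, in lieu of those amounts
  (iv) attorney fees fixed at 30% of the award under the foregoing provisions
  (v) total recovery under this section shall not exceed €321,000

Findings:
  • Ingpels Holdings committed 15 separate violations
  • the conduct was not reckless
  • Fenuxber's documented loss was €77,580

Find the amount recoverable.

Statutory damages: 15 × €3,040 = €45,600
Conduct not reckless: the in-lieu enhancement does not apply.
Actual plus statutory damages: €77,580 + €45,600 = €123,180
Attorney fees: 30% of €123,180 = €36,954
Total before cap: €123,180 + €36,954 = €160,134
Cap at €321,000: €160,134 is within the cap, no reduction.

€160,134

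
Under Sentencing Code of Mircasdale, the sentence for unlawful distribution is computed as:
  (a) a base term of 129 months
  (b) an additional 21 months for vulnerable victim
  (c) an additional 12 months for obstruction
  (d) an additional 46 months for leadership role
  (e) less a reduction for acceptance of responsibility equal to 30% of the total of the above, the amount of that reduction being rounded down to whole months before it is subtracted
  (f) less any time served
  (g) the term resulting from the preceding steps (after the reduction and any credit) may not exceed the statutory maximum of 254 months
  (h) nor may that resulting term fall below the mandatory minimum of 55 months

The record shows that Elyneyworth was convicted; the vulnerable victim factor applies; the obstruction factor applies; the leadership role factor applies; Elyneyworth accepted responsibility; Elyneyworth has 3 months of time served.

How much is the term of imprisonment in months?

143 months

Vulnerable victim enhancement: +21 months
Obstruction enhancement: +12 months
Leadership role enhancement: +46 months
Adjusted term: 129 months + 21 months + 12 months + 46 months = 208 months
Acceptance of responsibility reduction: 30% of 208 months = 62 months (rounded down)
After reduction: 208 − 62 = 146 months
Less time served: 146 months − 3 months = 143 months
Cap at 254 months: 143 months is within the cap, no reduction.
Minimum 55 months: 143 months meets the minimum, no increase.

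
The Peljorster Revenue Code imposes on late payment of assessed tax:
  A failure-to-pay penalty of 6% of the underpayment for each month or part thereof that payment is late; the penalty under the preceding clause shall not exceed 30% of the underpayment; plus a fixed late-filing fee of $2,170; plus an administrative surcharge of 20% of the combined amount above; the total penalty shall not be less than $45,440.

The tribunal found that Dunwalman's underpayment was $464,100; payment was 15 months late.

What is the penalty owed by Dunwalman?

$169,680

Accrued rate: 6% × 15 = 90%, capped at 30% → 30%
Failure-to-pay penalty: 30% of $464,100 = $139,230
Penalty before surcharge: $139,230 + $2,170 = $141,400
Administrative surcharge: 20% of $141,400 = $28,280
Total penalty: $141,400 + $28,280 = $169,680
Minimum $45,440: $169,680 meets the minimum, no increase.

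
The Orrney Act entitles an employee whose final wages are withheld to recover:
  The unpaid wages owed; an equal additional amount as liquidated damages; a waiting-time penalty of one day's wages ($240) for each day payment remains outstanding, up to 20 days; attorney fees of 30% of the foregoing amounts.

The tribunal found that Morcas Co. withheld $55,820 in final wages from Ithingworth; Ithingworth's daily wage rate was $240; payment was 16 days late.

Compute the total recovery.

Liquidated damages (equal amount): $55,820
Penalty days: min(16, 20) = 16
Waiting-time penalty: 16 × $240 = $3,840
Subtotal: $55,820 + $55,820 + $3,840 = $115,480
Attorney fees: 30% of $115,480 = $34,644
Total award: $115,480 + $34,644 = $150,124

Total award: $150,124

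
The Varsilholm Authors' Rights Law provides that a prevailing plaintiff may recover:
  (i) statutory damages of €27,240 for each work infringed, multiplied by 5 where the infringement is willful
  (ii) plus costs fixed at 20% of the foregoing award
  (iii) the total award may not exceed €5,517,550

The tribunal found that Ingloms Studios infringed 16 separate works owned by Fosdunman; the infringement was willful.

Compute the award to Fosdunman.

Statutory damages: 16 × €27,240 = €435,840
Multiplied by 5: 5 × €435,840 = €2,179,200
Costs: 20% of €2,179,200 = €435,840
Award plus costs: €2,179,200 + €435,840 = €2,615,040
Cap at €5,517,550: €2,615,040 is within the cap, no reduction.

Award: €2,615,040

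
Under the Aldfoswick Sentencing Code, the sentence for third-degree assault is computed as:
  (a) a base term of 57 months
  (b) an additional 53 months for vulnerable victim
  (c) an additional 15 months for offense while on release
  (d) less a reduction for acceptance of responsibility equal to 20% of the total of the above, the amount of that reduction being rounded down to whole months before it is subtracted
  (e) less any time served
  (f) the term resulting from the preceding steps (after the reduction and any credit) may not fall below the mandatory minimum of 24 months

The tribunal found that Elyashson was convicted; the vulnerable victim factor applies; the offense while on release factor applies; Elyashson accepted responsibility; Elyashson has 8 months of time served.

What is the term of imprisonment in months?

92 months

Vulnerable victim enhancement: +53 months
Offense while on release enhancement: +15 months
Adjusted term: 57 months + 53 months + 15 months = 125 months
Acceptance of responsibility reduction: 20% of 125 months = 25 months (rounded down)
After reduction: 125 − 25 = 100 months
Less time served: 100 months − 8 months = 92 months
Minimum 24 months: 92 months meets the minimum, no increase.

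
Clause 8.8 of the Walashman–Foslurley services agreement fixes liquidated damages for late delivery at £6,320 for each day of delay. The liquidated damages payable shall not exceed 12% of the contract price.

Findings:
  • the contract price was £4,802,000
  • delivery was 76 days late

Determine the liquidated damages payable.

Per-day damages: 76 × £6,320 = £480,320
Cap: 12% of £4,802,000 = £576,240
Cap at £576,240: £480,320 is within the cap, no reduction.

£480,320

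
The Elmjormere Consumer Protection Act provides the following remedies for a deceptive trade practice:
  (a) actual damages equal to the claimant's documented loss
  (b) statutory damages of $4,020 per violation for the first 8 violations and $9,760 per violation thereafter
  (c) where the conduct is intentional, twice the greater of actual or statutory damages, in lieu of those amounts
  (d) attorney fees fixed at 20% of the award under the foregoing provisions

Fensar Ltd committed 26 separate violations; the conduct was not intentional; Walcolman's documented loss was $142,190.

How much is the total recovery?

First 8 violations: 8 × $4,020 = $32,160
Remaining violations: (26 − 8) × $9,760 = $175,680
Statutory damages: $32,160 + $175,680 = $207,840
Conduct not intentional: the in-lieu enhancement does not apply.
Actual plus statutory damages: $142,190 + $207,840 = $350,030
Attorney fees: 20% of $350,030 = $70,006
Total recovery: $350,030 + $70,006 = $420,036

$420,036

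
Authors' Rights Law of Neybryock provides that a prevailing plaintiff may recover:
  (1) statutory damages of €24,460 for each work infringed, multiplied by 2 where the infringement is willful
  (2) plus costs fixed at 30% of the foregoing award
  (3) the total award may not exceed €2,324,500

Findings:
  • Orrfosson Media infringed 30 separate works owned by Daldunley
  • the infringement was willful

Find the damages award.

Statutory damages: 30 × €24,460 = €733,800
Doubled: 2 × €733,800 = €1,467,600
Costs: 30% of €1,467,600 = €440,280
Award plus costs: €1,467,600 + €440,280 = €1,907,880
Cap at €2,324,500: €1,907,880 is within the cap, no reduction.

€1,907,880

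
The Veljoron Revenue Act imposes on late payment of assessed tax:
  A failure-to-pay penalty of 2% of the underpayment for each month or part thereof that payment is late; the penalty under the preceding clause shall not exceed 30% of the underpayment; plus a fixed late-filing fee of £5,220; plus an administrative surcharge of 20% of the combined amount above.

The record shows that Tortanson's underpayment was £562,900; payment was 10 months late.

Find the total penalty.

Accrued rate: 2% × 10 = 20%, capped at 30% → 20%
Failure-to-pay penalty: 20% of £562,900 = £112,580
Penalty before surcharge: £112,580 + £5,220 = £117,800
Administrative surcharge: 20% of £117,800 = £23,560
Total penalty: £117,800 + £23,560 = £141,360

£141,360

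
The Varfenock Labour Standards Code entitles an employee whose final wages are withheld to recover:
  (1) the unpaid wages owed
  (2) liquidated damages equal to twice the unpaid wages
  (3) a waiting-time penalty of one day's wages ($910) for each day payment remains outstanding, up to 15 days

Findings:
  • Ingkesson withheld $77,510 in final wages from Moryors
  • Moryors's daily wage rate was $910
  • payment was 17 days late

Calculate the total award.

Doubled: 2 × $77,510 = $155,020
Penalty days: min(17, 15) = 15
Waiting-time penalty: 15 × $910 = $13,650
Total award: $77,510 + $155,020 + $13,650 = $246,180

Total award: $246,180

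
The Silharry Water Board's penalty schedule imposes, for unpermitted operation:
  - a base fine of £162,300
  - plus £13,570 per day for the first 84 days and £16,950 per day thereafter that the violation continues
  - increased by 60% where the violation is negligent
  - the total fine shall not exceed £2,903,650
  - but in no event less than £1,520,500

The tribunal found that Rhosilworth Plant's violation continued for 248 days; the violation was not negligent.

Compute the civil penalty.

£2,903,650

First 84 days: 84 × £13,570 = £1,139,880
Remaining days: (248 − 84) × £16,950 = £2,779,800
Per-day component: £1,139,880 + £2,779,800 = £3,919,680
Base plus per-day: £162,300 + £3,919,680 = £4,081,980
The violation was not negligent: no 60% increase.
Cap at £2,903,650: £4,081,980 exceeds the cap → £2,903,650
Minimum £1,520,500: £2,903,650 meets the minimum, no increase.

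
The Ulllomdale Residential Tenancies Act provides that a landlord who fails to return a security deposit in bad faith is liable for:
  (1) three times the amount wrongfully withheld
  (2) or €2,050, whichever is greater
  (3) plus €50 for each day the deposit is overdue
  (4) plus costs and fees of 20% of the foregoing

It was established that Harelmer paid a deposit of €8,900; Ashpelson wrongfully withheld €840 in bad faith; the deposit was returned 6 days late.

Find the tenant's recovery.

Trebled: 3 × €840 = €2,520
Minimum €2,050: €2,520 meets the minimum, no increase.
Late-return penalty: 6 × €50 = €300
Damages plus late penalty: €2,520 + €300 = €2,820
Costs and fees: 20% of €2,820 = €564
Total recovery: €2,820 + €564 = €3,384

€3,384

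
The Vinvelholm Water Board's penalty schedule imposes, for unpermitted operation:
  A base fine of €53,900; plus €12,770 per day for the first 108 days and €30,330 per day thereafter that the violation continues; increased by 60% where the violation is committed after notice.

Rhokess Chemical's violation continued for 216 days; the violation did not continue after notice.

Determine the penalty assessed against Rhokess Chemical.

First 108 days: 108 × €12,770 = €1,379,160
Remaining days: (216 − 108) × €30,330 = €3,275,640
Per-day component: €1,379,160 + €3,275,640 = €4,654,800
Base plus per-day: €53,900 + €4,654,800 = €4,708,700
The violation did not continue after notice: no 60% increase.

€4,708,700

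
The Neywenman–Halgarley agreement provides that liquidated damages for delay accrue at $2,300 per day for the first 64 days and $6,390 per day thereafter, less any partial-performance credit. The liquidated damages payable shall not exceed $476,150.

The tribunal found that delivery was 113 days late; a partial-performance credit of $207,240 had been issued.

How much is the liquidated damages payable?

First 64 days: 64 × $2,300 = $147,200
Remaining days: (113 − 64) × $6,390 = $313,110
Accrued per-day damages: $147,200 + $313,110 = $460,310
Less partial-performance credit: $460,310 − $207,240 = $253,070
Cap at $476,150: $253,070 is within the cap, no reduction.

$253,070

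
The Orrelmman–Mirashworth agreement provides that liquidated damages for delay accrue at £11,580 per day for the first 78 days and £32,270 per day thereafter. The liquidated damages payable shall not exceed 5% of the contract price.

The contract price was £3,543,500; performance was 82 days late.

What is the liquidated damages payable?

£177,175

First 78 days: 78 × £11,580 = £903,240
Remaining days: (82 − 78) × £32,270 = £129,080
Accrued per-day damages: £903,240 + £129,080 = £1,032,320
Cap: 5% of £3,543,500 = £177,175
Cap at £177,175: £1,032,320 exceeds the cap → £177,175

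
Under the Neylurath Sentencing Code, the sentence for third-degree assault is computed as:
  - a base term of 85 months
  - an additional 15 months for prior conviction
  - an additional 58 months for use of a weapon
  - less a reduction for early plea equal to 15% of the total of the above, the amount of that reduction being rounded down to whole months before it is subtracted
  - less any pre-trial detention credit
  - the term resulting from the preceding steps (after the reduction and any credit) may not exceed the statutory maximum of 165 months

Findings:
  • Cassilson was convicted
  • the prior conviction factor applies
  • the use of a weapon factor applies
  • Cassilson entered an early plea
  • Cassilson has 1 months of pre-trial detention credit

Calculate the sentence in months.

Prior conviction enhancement: +15 months
Use of a weapon enhancement: +58 months
Adjusted term: 85 months + 15 months + 58 months = 158 months
Early plea reduction: 15% of 158 months = 23 months (rounded down)
After reduction: 158 − 23 = 135 months
Less pre-trial detention credit: 135 months − 1 months = 134 months
Cap at 165 months: 134 months is within the cap, no reduction.

Sentence: 134 months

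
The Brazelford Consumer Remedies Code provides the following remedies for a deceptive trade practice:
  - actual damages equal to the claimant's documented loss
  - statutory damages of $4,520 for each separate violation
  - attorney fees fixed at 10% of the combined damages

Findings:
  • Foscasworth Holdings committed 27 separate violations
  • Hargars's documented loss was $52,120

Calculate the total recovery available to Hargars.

$191,576

Statutory damages: 27 × $4,520 = $122,040
Combined damages: $52,120 + $122,040 = $174,160
Attorney fees: 10% of $174,160 = $17,416
Total recovery: $174,160 + $17,416 = $191,576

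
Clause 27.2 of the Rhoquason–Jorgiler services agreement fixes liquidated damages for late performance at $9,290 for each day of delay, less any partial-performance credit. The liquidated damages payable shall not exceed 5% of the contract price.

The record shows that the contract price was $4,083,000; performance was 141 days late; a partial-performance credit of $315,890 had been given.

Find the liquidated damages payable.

Per-day damages: 141 × $9,290 = $1,309,890
Less partial-performance credit: $1,309,890 − $315,890 = $994,000
Cap: 5% of $4,083,000 = $204,150
Cap at $204,150: $994,000 exceeds the cap → $204,150

$204,150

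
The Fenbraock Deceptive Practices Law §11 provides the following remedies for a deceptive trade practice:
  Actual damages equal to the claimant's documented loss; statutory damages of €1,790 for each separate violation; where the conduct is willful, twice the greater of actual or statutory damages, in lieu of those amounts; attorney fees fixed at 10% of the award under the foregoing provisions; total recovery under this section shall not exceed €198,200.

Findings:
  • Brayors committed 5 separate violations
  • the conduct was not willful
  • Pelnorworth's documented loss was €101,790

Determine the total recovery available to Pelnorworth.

€121,814

Statutory damages: 5 × €1,790 = €8,950
Conduct not willful: the in-lieu enhancement does not apply.
Actual plus statutory damages: €101,790 + €8,950 = €110,740
Attorney fees: 10% of €110,740 = €11,074
Total before cap: €110,740 + €11,074 = €121,814
Cap at €198,200: €121,814 is within the cap, no reduction.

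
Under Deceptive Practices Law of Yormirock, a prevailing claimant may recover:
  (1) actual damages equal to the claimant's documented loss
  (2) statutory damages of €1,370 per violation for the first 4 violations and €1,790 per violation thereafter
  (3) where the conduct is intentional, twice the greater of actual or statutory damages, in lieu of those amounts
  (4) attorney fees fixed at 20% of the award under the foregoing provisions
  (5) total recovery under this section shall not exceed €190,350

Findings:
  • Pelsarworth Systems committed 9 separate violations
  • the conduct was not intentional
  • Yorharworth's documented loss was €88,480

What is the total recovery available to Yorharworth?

First 4 violations: 4 × €1,370 = €5,480
Remaining violations: (9 − 4) × €1,790 = €8,950
Statutory damages: €5,480 + €8,950 = €14,430
Conduct not intentional: the in-lieu enhancement does not apply.
Actual plus statutory damages: €88,480 + €14,430 = €102,910
Attorney fees: 20% of €102,910 = €20,582
Total before cap: €102,910 + €20,582 = €123,492
Cap at €190,350: €123,492 is within the cap, no reduction.

Total recovery: €123,492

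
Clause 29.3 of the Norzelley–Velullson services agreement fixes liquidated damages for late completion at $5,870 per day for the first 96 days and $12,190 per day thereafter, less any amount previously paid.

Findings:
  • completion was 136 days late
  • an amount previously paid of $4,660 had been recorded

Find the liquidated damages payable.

$1,046,460

First 96 days: 96 × $5,870 = $563,520
Remaining days: (136 − 96) × $12,190 = $487,600
Accrued per-day damages: $563,520 + $487,600 = $1,051,120
Less amount previously paid: $1,051,120 − $4,660 = $1,046,460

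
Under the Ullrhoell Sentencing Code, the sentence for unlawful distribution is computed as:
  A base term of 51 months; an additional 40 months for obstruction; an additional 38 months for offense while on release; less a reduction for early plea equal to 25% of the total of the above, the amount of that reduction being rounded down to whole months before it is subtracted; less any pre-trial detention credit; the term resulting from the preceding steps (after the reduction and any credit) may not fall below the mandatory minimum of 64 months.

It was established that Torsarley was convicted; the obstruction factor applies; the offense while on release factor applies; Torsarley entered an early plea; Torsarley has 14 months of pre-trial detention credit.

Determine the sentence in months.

Obstruction enhancement: +40 months
Offense while on release enhancement: +38 months
Adjusted term: 51 months + 40 months + 38 months = 129 months
Early plea reduction: 25% of 129 months = 32 months (rounded down)
After reduction: 129 − 32 = 97 months
Less pre-trial detention credit: 97 months − 14 months = 83 months
Minimum 64 months: 83 months meets the minimum, no increase.

83 months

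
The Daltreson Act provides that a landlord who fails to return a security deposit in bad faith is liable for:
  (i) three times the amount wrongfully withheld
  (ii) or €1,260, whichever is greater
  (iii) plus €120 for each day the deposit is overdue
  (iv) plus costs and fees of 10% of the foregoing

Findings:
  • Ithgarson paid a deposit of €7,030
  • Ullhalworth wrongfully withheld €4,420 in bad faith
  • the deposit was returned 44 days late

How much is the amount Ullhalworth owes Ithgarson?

Trebled: 3 × €4,420 = €13,260
Minimum €1,260: €13,260 meets the minimum, no increase.
Late-return penalty: 44 × €120 = €5,280
Damages plus late penalty: €13,260 + €5,280 = €18,540
Costs and fees: 10% of €18,540 = €1,854
Total recovery: €18,540 + €1,854 = €20,394

€20,394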